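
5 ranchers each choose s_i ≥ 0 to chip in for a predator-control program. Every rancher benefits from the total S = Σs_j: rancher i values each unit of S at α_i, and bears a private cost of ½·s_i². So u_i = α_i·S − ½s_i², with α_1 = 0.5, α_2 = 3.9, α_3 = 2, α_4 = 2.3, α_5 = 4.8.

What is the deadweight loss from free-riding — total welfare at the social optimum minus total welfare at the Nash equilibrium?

Rancher i's FOC: ∂u_i/∂s_i = α_i − s_i = 0, so s_i* = α_i.
NE contributions = (0.5, 3.9, 2, 2.3, 4.8); S = 13.5.
W^NE = (Σα)·S − ½Σα_i² = 13.5² − ½·47.79 = 158.355.
Planner sets s_i = Σα_j = 13.5 for every i, so S^SO = 5·13.5 = 67.5.
W^SO = (Σα)·S^SO − ½·5·(Σα)² = (5/2)·13.5² = 455.625.
Deadweight loss = W^SO − W^NE = 297.27.

297.27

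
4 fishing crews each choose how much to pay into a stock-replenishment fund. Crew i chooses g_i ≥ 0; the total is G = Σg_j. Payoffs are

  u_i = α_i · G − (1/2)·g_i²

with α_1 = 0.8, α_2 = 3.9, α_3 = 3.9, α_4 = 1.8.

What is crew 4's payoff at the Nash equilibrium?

Crew i's FOC: ∂u_i/∂g_i = α_i − g_i = 0, so g_i* = α_i.
NE contributions = (0.8, 3.9, 3.9, 1.8); G = 10.4.
u_4 = α_4·G − ½·(g_4)² = 1.8·10.4 − ½·1.8² = 17.1.

17.1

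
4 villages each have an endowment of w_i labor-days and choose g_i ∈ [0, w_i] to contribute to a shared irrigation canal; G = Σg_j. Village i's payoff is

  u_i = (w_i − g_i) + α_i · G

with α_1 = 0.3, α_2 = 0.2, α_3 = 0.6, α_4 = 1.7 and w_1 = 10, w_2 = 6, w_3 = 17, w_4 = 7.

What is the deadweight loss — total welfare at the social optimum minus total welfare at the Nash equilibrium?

∂u_i/∂g_i = α_i − 1, so village i contributes w_i if α_i > 1, else 0.
α_i > 1 for i ∈ {4}; NE contributions (0, 0, 0, 7), G = 7.
W^NE = Σw_i − G^NE + (Σα_i)·G^NE = 40 + 1.8·7 = 52.6.
Planner: ∂(Σu_j)/∂g_i = Σα_j − 1 = 1.8 > 0, so everyone contributes w_i; G^SO = 40, W^SO = 40 + 1.8·40 = 112.
Deadweight loss = 59.4.

59.4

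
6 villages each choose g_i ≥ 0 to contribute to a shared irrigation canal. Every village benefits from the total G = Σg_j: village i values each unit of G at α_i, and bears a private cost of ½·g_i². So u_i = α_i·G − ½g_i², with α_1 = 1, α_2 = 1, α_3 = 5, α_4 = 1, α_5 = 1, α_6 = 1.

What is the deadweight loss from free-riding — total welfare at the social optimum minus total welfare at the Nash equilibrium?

215

Village i's FOC: ∂u_i/∂g_i = α_i − g_i = 0, so g_i* = α_i.
NE contributions = (1, 1, 5, 1, 1, 1); G = 10.
W^NE = (Σα)·G − ½Σα_i² = 10² − ½·30 = 85.
Planner sets g_i = Σα_j = 10 for every i, so G^SO = 6·10 = 60.
W^SO = (Σα)·G^SO − ½·6·(Σα)² = (6/2)·10² = 300.
Deadweight loss = W^SO − W^NE = 215.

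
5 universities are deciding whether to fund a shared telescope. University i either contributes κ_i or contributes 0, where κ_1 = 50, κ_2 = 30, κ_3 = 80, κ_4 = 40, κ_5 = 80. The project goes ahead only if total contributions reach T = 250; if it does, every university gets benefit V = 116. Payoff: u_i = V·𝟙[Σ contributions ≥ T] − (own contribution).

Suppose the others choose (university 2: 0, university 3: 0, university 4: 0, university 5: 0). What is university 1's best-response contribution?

Others' total = 0. Even contributing 50 gives 50 < 250: no benefit either way.
Best response: 0.

0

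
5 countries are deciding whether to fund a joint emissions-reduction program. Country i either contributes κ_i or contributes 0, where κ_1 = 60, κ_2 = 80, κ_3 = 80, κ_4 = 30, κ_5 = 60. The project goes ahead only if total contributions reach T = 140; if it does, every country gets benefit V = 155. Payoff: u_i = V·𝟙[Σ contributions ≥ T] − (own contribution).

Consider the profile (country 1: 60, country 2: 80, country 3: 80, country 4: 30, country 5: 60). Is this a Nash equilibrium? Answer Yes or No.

Total = 310 ≥ 140: provided.
Country 1 (pledges 60, payoff 95): dropping to 0 → total 250, payoff 155. Profitable deviation.

No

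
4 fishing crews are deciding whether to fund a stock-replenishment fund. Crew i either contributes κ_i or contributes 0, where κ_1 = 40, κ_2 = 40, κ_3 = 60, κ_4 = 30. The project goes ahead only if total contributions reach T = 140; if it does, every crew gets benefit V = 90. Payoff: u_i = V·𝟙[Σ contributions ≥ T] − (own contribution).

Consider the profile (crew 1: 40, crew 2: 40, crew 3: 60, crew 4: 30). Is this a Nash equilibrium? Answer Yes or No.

Total = 170 ≥ 140: provided.
Crew 1 (pledges 40, payoff 50): dropping to 0 → total 130, payoff 0. No gain.
Crew 2 (pledges 40, payoff 50): dropping to 0 → total 130, payoff 0. No gain.
Crew 3 (pledges 60, payoff 30): dropping to 0 → total 110, payoff 0. No gain.
Crew 4 (pledges 30, payoff 60): dropping to 0 → total 140, payoff 90. Profitable deviation.

No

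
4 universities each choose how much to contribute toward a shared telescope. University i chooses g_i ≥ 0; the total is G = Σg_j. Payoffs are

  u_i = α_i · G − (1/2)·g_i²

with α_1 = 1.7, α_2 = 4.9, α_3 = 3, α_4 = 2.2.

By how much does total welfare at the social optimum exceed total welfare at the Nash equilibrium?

University i's FOC: ∂u_i/∂g_i = α_i − g_i = 0, so g_i* = α_i.
NE contributions = (1.7, 4.9, 3, 2.2); G = 11.8.
W^NE = (Σα)·G − ½Σα_i² = 11.8² − ½·40.74 = 118.87.
Planner sets g_i = Σα_j = 11.8 for every i, so G^SO = 4·11.8 = 47.2.
W^SO = (Σα)·G^SO − ½·4·(Σα)² = (4/2)·11.8² = 278.48.
Deadweight loss = W^SO − W^NE = 159.61.

159.61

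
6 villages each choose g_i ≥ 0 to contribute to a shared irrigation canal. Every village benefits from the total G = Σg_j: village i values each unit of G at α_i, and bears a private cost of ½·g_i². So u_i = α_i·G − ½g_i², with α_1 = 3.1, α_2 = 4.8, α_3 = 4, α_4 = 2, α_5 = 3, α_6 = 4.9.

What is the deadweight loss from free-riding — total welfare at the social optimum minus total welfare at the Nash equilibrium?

Village i's FOC: ∂u_i/∂g_i = α_i − g_i = 0, so g_i* = α_i.
NE contributions = (3.1, 4.8, 4, 2, 3, 4.9); G = 21.8.
W^NE = (Σα)·G − ½Σα_i² = 21.8² − ½·85.66 = 432.41.
Planner sets g_i = Σα_j = 21.8 for every i, so G^SO = 6·21.8 = 130.8.
W^SO = (Σα)·G^SO − ½·6·(Σα)² = (6/2)·21.8² = 1425.72.
Deadweight loss = W^SO − W^NE = 993.31.

993.31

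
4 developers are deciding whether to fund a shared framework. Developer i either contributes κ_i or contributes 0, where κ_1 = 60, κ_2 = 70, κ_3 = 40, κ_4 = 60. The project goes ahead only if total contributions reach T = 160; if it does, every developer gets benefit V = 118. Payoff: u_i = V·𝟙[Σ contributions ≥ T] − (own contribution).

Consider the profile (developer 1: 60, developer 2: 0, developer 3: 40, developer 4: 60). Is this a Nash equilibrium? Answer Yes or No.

Yes

Total = 160 ≥ 160: provided.
Developer 1 (pledges 60, payoff 58): dropping to 0 → total 100, payoff 0. No gain.
Developer 2 (pledges 0, payoff 118): pledging 70 → total 230, payoff 48. No gain.
Developer 3 (pledges 40, payoff 78): dropping to 0 → total 120, payoff 0. No gain.
Developer 4 (pledges 60, payoff 58): dropping to 0 → total 100, payoff 0. No gain.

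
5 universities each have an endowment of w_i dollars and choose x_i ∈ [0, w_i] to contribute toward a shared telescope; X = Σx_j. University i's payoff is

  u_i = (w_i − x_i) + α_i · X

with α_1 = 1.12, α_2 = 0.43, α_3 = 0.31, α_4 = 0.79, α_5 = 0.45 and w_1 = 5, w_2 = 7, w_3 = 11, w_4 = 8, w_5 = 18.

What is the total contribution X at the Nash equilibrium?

∂u_i/∂x_i = α_i − 1, so university i contributes w_i if α_i > 1, else 0.
α_i > 1 for i ∈ {1}; NE contributions (5, 0, 0, 0, 0), X = 5.

5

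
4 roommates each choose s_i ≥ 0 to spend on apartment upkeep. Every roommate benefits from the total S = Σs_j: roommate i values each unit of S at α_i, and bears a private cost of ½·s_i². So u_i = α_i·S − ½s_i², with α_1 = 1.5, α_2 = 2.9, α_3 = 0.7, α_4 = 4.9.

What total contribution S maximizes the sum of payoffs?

40

Planner FOC: ∂(Σu_j)/∂s_i = (Σα_j) − s_i = 0, so s_i^SO = Σα_j = 10 for every i; S^SO = 40.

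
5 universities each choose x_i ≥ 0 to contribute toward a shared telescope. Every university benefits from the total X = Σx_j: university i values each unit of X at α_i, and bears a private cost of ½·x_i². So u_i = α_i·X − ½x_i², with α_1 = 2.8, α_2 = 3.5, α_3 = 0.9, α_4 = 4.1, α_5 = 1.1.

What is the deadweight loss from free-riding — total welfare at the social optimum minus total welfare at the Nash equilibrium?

University i's FOC: ∂u_i/∂x_i = α_i − x_i = 0, so x_i* = α_i.
NE contributions = (2.8, 3.5, 0.9, 4.1, 1.1); X = 12.4.
W^NE = (Σα)·X − ½Σα_i² = 12.4² − ½·38.92 = 134.3.
Planner sets x_i = Σα_j = 12.4 for every i, so X^SO = 5·12.4 = 62.
W^SO = (Σα)·X^SO − ½·5·(Σα)² = (5/2)·12.4² = 384.4.
Deadweight loss = W^SO − W^NE = 250.1.

250.1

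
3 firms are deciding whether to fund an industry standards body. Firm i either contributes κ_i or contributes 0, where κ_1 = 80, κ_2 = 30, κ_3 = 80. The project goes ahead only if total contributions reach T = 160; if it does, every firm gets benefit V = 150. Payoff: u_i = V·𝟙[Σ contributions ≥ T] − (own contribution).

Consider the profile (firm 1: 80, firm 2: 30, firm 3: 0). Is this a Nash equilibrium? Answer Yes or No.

Total = 110 < 160: not provided.
Firm 1 (pledges 80, payoff -80): dropping to 0 → total 30, payoff 0. Profitable deviation.

No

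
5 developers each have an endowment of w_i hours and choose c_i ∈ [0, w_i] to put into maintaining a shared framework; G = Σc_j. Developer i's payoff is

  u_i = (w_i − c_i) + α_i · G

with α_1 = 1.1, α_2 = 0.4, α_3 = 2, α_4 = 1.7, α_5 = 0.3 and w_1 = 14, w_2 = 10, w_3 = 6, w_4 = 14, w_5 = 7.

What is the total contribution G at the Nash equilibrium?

∂u_i/∂c_i = α_i − 1, so developer i contributes w_i if α_i > 1, else 0.
α_i > 1 for i ∈ {1, 3, 4}; NE contributions (14, 0, 6, 14, 0), G = 34.

34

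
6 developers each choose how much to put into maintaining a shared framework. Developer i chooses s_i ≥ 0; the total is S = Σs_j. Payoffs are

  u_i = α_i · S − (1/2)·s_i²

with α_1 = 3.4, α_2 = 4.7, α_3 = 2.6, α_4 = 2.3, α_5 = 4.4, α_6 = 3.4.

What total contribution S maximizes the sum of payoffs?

Planner FOC: ∂(Σu_j)/∂s_i = (Σα_j) − s_i = 0, so s_i^SO = Σα_j = 20.8 for every i; S^SO = 124.8.

124.8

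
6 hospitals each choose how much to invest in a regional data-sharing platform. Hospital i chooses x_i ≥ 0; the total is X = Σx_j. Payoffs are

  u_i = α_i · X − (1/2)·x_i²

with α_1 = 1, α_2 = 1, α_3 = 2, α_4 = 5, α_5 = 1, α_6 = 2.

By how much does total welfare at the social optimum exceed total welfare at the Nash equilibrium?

306

Hospital i's FOC: ∂u_i/∂x_i = α_i − x_i = 0, so x_i* = α_i.
NE contributions = (1, 1, 2, 5, 1, 2); X = 12.
W^NE = (Σα)·X − ½Σα_i² = 12² − ½·36 = 126.
Planner sets x_i = Σα_j = 12 for every i, so X^SO = 6·12 = 72.
W^SO = (Σα)·X^SO − ½·6·(Σα)² = (6/2)·12² = 432.
Deadweight loss = W^SO − W^NE = 306.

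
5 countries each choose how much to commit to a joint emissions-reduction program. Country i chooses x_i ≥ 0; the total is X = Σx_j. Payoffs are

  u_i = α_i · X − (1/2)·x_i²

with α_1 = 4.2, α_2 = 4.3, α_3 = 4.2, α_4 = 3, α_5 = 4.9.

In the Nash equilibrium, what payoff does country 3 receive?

Country i's FOC: ∂u_i/∂x_i = α_i − x_i = 0, so x_i* = α_i.
NE contributions = (4.2, 4.3, 4.2, 3, 4.9); X = 20.6.
u_3 = α_3·X − ½·(x_3)² = 4.2·20.6 − ½·4.2² = 77.7.

77.7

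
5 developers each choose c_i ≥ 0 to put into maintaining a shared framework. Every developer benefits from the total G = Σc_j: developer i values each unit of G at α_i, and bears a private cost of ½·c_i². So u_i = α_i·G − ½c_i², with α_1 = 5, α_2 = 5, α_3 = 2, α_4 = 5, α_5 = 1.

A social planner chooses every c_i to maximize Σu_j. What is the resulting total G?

Planner FOC: ∂(Σu_j)/∂c_i = (Σα_j) − c_i = 0, so c_i^SO = Σα_j = 18 for every i; G^SO = 90.

90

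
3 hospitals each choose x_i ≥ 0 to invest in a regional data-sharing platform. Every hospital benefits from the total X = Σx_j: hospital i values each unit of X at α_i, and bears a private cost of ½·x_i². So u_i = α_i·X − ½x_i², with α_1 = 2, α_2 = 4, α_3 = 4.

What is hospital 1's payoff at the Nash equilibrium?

18

Hospital i's FOC: ∂u_i/∂x_i = α_i − x_i = 0, so x_i* = α_i.
NE contributions = (2, 4, 4); X = 10.
u_1 = α_1·X − ½·(x_1)² = 2·10 − ½·2² = 18.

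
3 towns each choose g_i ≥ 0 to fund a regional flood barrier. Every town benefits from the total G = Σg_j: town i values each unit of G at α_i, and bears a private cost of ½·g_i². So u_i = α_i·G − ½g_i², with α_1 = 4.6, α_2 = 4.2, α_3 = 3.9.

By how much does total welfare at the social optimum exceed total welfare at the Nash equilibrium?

Town i's FOC: ∂u_i/∂g_i = α_i − g_i = 0, so g_i* = α_i.
NE contributions = (4.6, 4.2, 3.9); G = 12.7.
W^NE = (Σα)·G − ½Σα_i² = 12.7² − ½·54.01 = 134.285.
Planner sets g_i = Σα_j = 12.7 for every i, so G^SO = 3·12.7 = 38.1.
W^SO = (Σα)·G^SO − ½·3·(Σα)² = (3/2)·12.7² = 241.935.
Deadweight loss = W^SO − W^NE = 107.65.

107.65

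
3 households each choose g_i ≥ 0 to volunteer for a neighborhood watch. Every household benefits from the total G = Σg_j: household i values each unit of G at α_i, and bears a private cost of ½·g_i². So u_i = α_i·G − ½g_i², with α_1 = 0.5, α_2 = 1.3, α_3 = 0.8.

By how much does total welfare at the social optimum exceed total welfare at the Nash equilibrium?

4.67

Household i's FOC: ∂u_i/∂g_i = α_i − g_i = 0, so g_i* = α_i.
NE contributions = (0.5, 1.3, 0.8); G = 2.6.
W^NE = (Σα)·G − ½Σα_i² = 2.6² − ½·2.58 = 5.47.
Planner sets g_i = Σα_j = 2.6 for every i, so G^SO = 3·2.6 = 7.8.
W^SO = (Σα)·G^SO − ½·3·(Σα)² = (3/2)·2.6² = 10.14.
Deadweight loss = W^SO − W^NE = 4.67.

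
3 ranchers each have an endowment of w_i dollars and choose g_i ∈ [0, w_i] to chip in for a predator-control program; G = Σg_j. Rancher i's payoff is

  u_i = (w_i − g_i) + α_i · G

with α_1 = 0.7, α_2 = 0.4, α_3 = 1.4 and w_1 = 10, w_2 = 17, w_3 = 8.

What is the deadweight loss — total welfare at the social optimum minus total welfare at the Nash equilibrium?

40.5

∂u_i/∂g_i = α_i − 1, so rancher i contributes w_i if α_i > 1, else 0.
α_i > 1 for i ∈ {3}; NE contributions (0, 0, 8), G = 8.
W^NE = Σw_i − G^NE + (Σα_i)·G^NE = 35 + 1.5·8 = 47.
Planner: ∂(Σu_j)/∂g_i = Σα_j − 1 = 1.5 > 0, so everyone contributes w_i; G^SO = 35, W^SO = 35 + 1.5·35 = 87.5.
Deadweight loss = 40.5.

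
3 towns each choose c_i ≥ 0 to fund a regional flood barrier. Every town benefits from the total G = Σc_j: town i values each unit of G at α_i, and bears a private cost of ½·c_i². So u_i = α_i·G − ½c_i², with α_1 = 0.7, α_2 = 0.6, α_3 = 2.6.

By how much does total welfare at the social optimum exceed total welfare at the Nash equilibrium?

Town i's FOC: ∂u_i/∂c_i = α_i − c_i = 0, so c_i* = α_i.
NE contributions = (0.7, 0.6, 2.6); G = 3.9.
W^NE = (Σα)·G − ½Σα_i² = 3.9² − ½·7.61 = 11.405.
Planner sets c_i = Σα_j = 3.9 for every i, so G^SO = 3·3.9 = 11.7.
W^SO = (Σα)·G^SO − ½·3·(Σα)² = (3/2)·3.9² = 22.815.
Deadweight loss = W^SO − W^NE = 11.41.

11.41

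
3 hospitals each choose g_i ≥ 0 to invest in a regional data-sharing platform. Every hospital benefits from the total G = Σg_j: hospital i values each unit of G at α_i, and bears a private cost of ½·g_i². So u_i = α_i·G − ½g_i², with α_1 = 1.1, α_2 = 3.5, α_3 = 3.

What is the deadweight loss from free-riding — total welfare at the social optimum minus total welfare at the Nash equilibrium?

40.11

Hospital i's FOC: ∂u_i/∂g_i = α_i − g_i = 0, so g_i* = α_i.
NE contributions = (1.1, 3.5, 3); G = 7.6.
W^NE = (Σα)·G − ½Σα_i² = 7.6² − ½·22.46 = 46.53.
Planner sets g_i = Σα_j = 7.6 for every i, so G^SO = 3·7.6 = 22.8.
W^SO = (Σα)·G^SO − ½·3·(Σα)² = (3/2)·7.6² = 86.64.
Deadweight loss = W^SO − W^NE = 40.11.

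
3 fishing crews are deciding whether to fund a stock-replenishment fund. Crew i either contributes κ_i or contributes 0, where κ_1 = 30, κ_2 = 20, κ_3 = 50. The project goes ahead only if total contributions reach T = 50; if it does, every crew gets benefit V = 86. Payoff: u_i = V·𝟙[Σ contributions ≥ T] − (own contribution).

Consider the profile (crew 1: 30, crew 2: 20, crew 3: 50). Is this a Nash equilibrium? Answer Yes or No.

Total = 100 ≥ 50: provided.
Crew 1 (pledges 30, payoff 56): dropping to 0 → total 70, payoff 86. Profitable deviation.

No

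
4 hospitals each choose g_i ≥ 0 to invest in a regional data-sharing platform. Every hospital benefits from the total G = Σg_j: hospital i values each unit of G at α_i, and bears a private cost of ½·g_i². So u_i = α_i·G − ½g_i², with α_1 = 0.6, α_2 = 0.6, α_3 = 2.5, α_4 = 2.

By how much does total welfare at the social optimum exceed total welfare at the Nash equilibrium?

Hospital i's FOC: ∂u_i/∂g_i = α_i − g_i = 0, so g_i* = α_i.
NE contributions = (0.6, 0.6, 2.5, 2); G = 5.7.
W^NE = (Σα)·G − ½Σα_i² = 5.7² − ½·10.97 = 27.005.
Planner sets g_i = Σα_j = 5.7 for every i, so G^SO = 4·5.7 = 22.8.
W^SO = (Σα)·G^SO − ½·4·(Σα)² = (4/2)·5.7² = 64.98.
Deadweight loss = W^SO − W^NE = 37.975.

37.975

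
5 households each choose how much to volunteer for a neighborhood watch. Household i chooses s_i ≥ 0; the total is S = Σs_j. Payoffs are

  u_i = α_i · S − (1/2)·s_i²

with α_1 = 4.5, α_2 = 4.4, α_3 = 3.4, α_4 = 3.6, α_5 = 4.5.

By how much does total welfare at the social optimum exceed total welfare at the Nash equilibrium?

Household i's FOC: ∂u_i/∂s_i = α_i − s_i = 0, so s_i* = α_i.
NE contributions = (4.5, 4.4, 3.4, 3.6, 4.5); S = 20.4.
W^NE = (Σα)·S − ½Σα_i² = 20.4² − ½·84.38 = 373.97.
Planner sets s_i = Σα_j = 20.4 for every i, so S^SO = 5·20.4 = 102.
W^SO = (Σα)·S^SO − ½·5·(Σα)² = (5/2)·20.4² = 1040.4.
Deadweight loss = W^SO − W^NE = 666.43.

666.43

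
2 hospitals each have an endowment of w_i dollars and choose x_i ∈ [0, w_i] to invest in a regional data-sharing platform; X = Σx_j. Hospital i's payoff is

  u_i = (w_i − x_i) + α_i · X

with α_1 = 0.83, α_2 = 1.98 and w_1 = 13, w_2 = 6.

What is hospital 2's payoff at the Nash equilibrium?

∂u_i/∂x_i = α_i − 1, so hospital i contributes w_i if α_i > 1, else 0.
α_i > 1 for i ∈ {2}; NE contributions (0, 6), X = 6.
u_2 = (6 − 6) + 1.98·6 = 11.88.

11.88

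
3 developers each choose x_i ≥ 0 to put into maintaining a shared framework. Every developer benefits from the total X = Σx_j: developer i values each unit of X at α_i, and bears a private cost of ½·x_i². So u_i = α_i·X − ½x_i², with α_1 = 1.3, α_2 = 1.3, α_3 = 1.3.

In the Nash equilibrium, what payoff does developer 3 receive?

Developer i's FOC: ∂u_i/∂x_i = α_i − x_i = 0, so x_i* = α_i.
NE contributions = (1.3, 1.3, 1.3); X = 3.9.
u_3 = α_3·X − ½·(x_3)² = 1.3·3.9 − ½·1.3² = 4.225.

4.225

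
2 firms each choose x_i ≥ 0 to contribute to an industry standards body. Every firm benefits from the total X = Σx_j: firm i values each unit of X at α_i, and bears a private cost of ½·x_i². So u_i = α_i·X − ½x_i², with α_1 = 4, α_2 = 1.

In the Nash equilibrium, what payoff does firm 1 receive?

Firm i's FOC: ∂u_i/∂x_i = α_i − x_i = 0, so x_i* = α_i.
NE contributions = (4, 1); X = 5.
u_1 = α_1·X − ½·(x_1)² = 4·5 − ½·4² = 12.

12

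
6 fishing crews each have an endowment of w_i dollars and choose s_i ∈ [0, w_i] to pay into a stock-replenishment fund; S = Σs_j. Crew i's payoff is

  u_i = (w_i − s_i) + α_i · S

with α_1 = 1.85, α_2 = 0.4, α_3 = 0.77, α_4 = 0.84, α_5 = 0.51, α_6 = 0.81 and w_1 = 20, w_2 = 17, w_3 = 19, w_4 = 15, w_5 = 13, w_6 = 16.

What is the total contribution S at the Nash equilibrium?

20

∂u_i/∂s_i = α_i − 1, so crew i contributes w_i if α_i > 1, else 0.
α_i > 1 for i ∈ {1}; NE contributions (20, 0, 0, 0, 0, 0), S = 20.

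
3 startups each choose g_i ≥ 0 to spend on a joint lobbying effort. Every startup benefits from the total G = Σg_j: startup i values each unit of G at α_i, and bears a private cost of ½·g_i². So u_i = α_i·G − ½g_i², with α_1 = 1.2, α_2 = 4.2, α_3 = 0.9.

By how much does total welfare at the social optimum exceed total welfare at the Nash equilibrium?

29.79

Startup i's FOC: ∂u_i/∂g_i = α_i − g_i = 0, so g_i* = α_i.
NE contributions = (1.2, 4.2, 0.9); G = 6.3.
W^NE = (Σα)·G − ½Σα_i² = 6.3² − ½·19.89 = 29.745.
Planner sets g_i = Σα_j = 6.3 for every i, so G^SO = 3·6.3 = 18.9.
W^SO = (Σα)·G^SO − ½·3·(Σα)² = (3/2)·6.3² = 59.535.
Deadweight loss = W^SO − W^NE = 29.79.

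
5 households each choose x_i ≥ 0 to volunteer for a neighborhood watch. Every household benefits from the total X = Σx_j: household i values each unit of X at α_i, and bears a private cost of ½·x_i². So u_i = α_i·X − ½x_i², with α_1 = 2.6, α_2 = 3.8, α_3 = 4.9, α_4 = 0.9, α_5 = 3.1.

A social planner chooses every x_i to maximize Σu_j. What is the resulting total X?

Planner FOC: ∂(Σu_j)/∂x_i = (Σα_j) − x_i = 0, so x_i^SO = Σα_j = 15.3 for every i; X^SO = 76.5.

76.5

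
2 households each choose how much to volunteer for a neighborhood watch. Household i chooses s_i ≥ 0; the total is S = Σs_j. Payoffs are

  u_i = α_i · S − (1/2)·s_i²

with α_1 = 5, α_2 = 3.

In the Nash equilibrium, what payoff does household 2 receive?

Household i's FOC: ∂u_i/∂s_i = α_i − s_i = 0, so s_i* = α_i.
NE contributions = (5, 3); S = 8.
u_2 = α_2·S − ½·(s_2)² = 3·8 − ½·3² = 19.5.

19.5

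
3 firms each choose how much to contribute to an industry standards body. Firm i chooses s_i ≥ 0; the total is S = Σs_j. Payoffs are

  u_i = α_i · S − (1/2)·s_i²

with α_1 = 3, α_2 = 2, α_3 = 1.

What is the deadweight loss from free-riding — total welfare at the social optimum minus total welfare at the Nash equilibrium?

25

Firm i's FOC: ∂u_i/∂s_i = α_i − s_i = 0, so s_i* = α_i.
NE contributions = (3, 2, 1); S = 6.
W^NE = (Σα)·S − ½Σα_i² = 6² − ½·14 = 29.
Planner sets s_i = Σα_j = 6 for every i, so S^SO = 3·6 = 18.
W^SO = (Σα)·S^SO − ½·3·(Σα)² = (3/2)·6² = 54.
Deadweight loss = W^SO − W^NE = 25.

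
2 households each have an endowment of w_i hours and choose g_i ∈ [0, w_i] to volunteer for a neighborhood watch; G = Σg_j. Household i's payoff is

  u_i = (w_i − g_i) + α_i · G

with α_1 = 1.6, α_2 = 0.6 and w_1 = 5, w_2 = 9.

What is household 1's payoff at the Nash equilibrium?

8

∂u_i/∂g_i = α_i − 1, so household i contributes w_i if α_i > 1, else 0.
α_i > 1 for i ∈ {1}; NE contributions (5, 0), G = 5.
u_1 = (5 − 5) + 1.6·5 = 8.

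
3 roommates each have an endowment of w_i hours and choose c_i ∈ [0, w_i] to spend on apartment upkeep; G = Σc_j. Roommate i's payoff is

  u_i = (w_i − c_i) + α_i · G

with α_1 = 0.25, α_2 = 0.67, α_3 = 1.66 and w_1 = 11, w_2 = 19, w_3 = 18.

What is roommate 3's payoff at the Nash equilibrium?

29.88

∂u_i/∂c_i = α_i − 1, so roommate i contributes w_i if α_i > 1, else 0.
α_i > 1 for i ∈ {3}; NE contributions (0, 0, 18), G = 18.
u_3 = (18 − 18) + 1.66·18 = 29.88.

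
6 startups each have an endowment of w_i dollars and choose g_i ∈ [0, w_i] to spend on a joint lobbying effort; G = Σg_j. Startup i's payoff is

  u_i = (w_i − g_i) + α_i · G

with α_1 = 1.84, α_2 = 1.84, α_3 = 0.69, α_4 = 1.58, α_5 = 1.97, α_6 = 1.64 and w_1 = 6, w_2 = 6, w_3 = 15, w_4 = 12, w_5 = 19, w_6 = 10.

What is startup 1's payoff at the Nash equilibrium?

∂u_i/∂g_i = α_i − 1, so startup i contributes w_i if α_i > 1, else 0.
α_i > 1 for i ∈ {1, 2, 4, 5, 6}; NE contributions (6, 6, 0, 12, 19, 10), G = 53.
u_1 = (6 − 6) + 1.84·53 = 97.52.

97.52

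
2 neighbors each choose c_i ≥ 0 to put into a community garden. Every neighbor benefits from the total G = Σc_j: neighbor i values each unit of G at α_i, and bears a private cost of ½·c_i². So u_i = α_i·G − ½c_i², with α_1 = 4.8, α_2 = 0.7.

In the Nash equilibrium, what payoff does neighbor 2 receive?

Neighbor i's FOC: ∂u_i/∂c_i = α_i − c_i = 0, so c_i* = α_i.
NE contributions = (4.8, 0.7); G = 5.5.
u_2 = α_2·G − ½·(c_2)² = 0.7·5.5 − ½·0.7² = 3.605.

3.605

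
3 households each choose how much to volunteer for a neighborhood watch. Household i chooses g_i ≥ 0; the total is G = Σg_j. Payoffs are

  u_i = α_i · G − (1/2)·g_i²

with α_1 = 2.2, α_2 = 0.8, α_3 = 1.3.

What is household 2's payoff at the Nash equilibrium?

Household i's FOC: ∂u_i/∂g_i = α_i − g_i = 0, so g_i* = α_i.
NE contributions = (2.2, 0.8, 1.3); G = 4.3.
u_2 = α_2·G − ½·(g_2)² = 0.8·4.3 − ½·0.8² = 3.12.

3.12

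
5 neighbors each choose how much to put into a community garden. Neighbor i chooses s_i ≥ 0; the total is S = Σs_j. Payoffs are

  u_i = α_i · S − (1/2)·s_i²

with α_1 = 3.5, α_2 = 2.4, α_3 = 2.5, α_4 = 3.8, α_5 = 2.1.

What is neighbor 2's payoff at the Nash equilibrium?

31.44

Neighbor i's FOC: ∂u_i/∂s_i = α_i − s_i = 0, so s_i* = α_i.
NE contributions = (3.5, 2.4, 2.5, 3.8, 2.1); S = 14.3.
u_2 = α_2·S − ½·(s_2)² = 2.4·14.3 − ½·2.4² = 31.44.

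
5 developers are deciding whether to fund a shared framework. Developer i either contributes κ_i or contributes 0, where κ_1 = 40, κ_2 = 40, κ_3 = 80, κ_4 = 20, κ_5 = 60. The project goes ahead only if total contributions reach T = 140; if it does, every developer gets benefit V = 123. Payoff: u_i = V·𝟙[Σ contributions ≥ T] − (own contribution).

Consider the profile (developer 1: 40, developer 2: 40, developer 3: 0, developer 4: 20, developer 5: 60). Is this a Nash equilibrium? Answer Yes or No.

No

Total = 160 ≥ 140: provided.
Developer 1 (pledges 40, payoff 83): dropping to 0 → total 120, payoff 0. No gain.
Developer 2 (pledges 40, payoff 83): dropping to 0 → total 120, payoff 0. No gain.
Developer 3 (pledges 0, payoff 123): pledging 80 → total 240, payoff 43. No gain.
Developer 4 (pledges 20, payoff 103): dropping to 0 → total 140, payoff 123. Profitable deviation.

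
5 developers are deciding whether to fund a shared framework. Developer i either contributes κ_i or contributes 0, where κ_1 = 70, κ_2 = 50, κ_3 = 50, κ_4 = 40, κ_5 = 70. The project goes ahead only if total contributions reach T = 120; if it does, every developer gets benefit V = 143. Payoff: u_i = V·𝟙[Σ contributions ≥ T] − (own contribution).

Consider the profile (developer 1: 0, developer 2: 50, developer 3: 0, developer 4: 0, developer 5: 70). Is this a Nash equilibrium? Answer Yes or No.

Yes

Total = 120 ≥ 120: provided.
Developer 1 (pledges 0, payoff 143): pledging 70 → total 190, payoff 73. No gain.
Developer 2 (pledges 50, payoff 93): dropping to 0 → total 70, payoff 0. No gain.
Developer 3 (pledges 0, payoff 143): pledging 50 → total 170, payoff 93. No gain.
Developer 4 (pledges 0, payoff 143): pledging 40 → total 160, payoff 103. No gain.
Developer 5 (pledges 70, payoff 73): dropping to 0 → total 50, payoff 0. No gain.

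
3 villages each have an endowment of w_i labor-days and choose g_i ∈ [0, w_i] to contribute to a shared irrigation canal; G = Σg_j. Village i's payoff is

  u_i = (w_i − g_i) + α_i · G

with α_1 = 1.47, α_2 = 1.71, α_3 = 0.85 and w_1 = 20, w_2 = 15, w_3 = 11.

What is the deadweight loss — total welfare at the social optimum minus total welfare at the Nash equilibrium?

33.33

∂u_i/∂g_i = α_i − 1, so village i contributes w_i if α_i > 1, else 0.
α_i > 1 for i ∈ {1, 2}; NE contributions (20, 15, 0), G = 35.
W^NE = Σw_i − G^NE + (Σα_i)·G^NE = 46 + 3.03·35 = 152.05.
Planner: ∂(Σu_j)/∂g_i = Σα_j − 1 = 3.03 > 0, so everyone contributes w_i; G^SO = 46, W^SO = 46 + 3.03·46 = 185.38.
Deadweight loss = 33.33.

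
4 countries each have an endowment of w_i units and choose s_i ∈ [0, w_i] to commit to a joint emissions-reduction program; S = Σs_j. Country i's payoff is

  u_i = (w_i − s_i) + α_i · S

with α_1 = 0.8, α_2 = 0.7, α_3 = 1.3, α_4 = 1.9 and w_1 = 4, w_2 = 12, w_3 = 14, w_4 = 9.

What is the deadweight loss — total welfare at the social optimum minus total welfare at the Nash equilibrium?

∂u_i/∂s_i = α_i − 1, so country i contributes w_i if α_i > 1, else 0.
α_i > 1 for i ∈ {3, 4}; NE contributions (0, 0, 14, 9), S = 23.
W^NE = Σw_i − S^NE + (Σα_i)·S^NE = 39 + 3.7·23 = 124.1.
Planner: ∂(Σu_j)/∂s_i = Σα_j − 1 = 3.7 > 0, so everyone contributes w_i; S^SO = 39, W^SO = 39 + 3.7·39 = 183.3.
Deadweight loss = 59.2.

59.2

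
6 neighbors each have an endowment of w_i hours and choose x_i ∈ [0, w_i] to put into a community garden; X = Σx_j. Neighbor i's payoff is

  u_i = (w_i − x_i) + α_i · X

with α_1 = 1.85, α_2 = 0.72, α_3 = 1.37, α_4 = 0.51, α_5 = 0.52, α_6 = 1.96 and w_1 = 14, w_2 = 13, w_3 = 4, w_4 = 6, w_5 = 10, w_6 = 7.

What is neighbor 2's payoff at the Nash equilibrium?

31

∂u_i/∂x_i = α_i − 1, so neighbor i contributes w_i if α_i > 1, else 0.
α_i > 1 for i ∈ {1, 3, 6}; NE contributions (14, 0, 4, 0, 0, 7), X = 25.
u_2 = (13 − 0) + 0.72·25 = 31.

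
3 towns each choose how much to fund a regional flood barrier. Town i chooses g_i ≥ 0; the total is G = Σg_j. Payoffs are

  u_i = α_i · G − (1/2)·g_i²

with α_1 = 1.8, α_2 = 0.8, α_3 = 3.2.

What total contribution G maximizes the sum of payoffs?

17.4

Planner FOC: ∂(Σu_j)/∂g_i = (Σα_j) − g_i = 0, so g_i^SO = Σα_j = 5.8 for every i; G^SO = 17.4.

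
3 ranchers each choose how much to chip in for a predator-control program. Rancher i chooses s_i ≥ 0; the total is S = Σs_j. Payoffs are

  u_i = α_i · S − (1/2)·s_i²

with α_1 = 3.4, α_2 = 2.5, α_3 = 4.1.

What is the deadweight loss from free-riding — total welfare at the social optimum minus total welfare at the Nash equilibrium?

67.31

Rancher i's FOC: ∂u_i/∂s_i = α_i − s_i = 0, so s_i* = α_i.
NE contributions = (3.4, 2.5, 4.1); S = 10.
W^NE = (Σα)·S − ½Σα_i² = 10² − ½·34.62 = 82.69.
Planner sets s_i = Σα_j = 10 for every i, so S^SO = 3·10 = 30.
W^SO = (Σα)·S^SO − ½·3·(Σα)² = (3/2)·10² = 150.
Deadweight loss = W^SO − W^NE = 67.31.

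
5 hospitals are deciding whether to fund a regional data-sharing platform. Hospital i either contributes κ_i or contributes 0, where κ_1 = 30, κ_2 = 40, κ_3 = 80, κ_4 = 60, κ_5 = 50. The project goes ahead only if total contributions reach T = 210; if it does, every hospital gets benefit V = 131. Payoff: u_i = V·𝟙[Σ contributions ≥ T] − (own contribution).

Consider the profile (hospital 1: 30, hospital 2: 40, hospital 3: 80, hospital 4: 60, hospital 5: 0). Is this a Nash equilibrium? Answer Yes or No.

Total = 210 ≥ 210: provided.
Hospital 1 (pledges 30, payoff 101): dropping to 0 → total 180, payoff 0. No gain.
Hospital 2 (pledges 40, payoff 91): dropping to 0 → total 170, payoff 0. No gain.
Hospital 3 (pledges 80, payoff 51): dropping to 0 → total 130, payoff 0. No gain.
Hospital 4 (pledges 60, payoff 71): dropping to 0 → total 150, payoff 0. No gain.
Hospital 5 (pledges 0, payoff 131): pledging 50 → total 260, payoff 81. No gain.

Yes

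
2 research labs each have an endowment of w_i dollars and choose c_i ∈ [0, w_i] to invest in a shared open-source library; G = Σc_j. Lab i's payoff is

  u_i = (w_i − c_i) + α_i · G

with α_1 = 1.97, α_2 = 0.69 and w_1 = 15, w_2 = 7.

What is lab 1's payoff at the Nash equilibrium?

29.55

∂u_i/∂c_i = α_i − 1, so lab i contributes w_i if α_i > 1, else 0.
α_i > 1 for i ∈ {1}; NE contributions (15, 0), G = 15.
u_1 = (15 − 15) + 1.97·15 = 29.55.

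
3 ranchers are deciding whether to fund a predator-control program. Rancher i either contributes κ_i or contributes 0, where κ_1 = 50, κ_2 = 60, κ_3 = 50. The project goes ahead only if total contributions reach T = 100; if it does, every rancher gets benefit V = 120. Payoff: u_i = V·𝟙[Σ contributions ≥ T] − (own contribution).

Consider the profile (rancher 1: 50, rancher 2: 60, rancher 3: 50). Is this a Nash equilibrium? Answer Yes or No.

Total = 160 ≥ 100: provided.
Rancher 1 (pledges 50, payoff 70): dropping to 0 → total 110, payoff 120. Profitable deviation.

No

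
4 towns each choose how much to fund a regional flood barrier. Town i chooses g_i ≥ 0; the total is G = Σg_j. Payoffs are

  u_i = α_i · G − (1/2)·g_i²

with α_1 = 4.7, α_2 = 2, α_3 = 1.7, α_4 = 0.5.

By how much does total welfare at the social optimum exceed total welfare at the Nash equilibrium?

Town i's FOC: ∂u_i/∂g_i = α_i − g_i = 0, so g_i* = α_i.
NE contributions = (4.7, 2, 1.7, 0.5); G = 8.9.
W^NE = (Σα)·G − ½Σα_i² = 8.9² − ½·29.23 = 64.595.
Planner sets g_i = Σα_j = 8.9 for every i, so G^SO = 4·8.9 = 35.6.
W^SO = (Σα)·G^SO − ½·4·(Σα)² = (4/2)·8.9² = 158.42.
Deadweight loss = W^SO − W^NE = 93.825.

93.825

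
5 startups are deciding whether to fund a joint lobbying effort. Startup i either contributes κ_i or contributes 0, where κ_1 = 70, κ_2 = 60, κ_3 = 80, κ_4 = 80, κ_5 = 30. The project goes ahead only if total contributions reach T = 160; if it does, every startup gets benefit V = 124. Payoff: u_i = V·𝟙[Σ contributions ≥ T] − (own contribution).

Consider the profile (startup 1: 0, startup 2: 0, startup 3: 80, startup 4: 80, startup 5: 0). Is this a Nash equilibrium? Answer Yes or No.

Total = 160 ≥ 160: provided.
Startup 1 (pledges 0, payoff 124): pledging 70 → total 230, payoff 54. No gain.
Startup 2 (pledges 0, payoff 124): pledging 60 → total 220, payoff 64. No gain.
Startup 3 (pledges 80, payoff 44): dropping to 0 → total 80, payoff 0. No gain.
Startup 4 (pledges 80, payoff 44): dropping to 0 → total 80, payoff 0. No gain.
Startup 5 (pledges 0, payoff 124): pledging 30 → total 190, payoff 94. No gain.

Yes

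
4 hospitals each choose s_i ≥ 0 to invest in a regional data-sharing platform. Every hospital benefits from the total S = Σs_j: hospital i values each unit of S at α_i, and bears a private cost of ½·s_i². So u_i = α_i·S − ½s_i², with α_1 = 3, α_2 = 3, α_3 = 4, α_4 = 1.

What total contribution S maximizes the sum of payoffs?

44

Planner FOC: ∂(Σu_j)/∂s_i = (Σα_j) − s_i = 0, so s_i^SO = Σα_j = 11 for every i; S^SO = 44.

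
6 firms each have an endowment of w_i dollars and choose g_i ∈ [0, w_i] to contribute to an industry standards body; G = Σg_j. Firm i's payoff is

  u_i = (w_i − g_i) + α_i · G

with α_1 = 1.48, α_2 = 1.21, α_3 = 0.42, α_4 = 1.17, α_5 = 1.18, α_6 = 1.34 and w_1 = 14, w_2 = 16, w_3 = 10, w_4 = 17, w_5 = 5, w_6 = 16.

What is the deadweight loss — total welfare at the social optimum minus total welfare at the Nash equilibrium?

∂u_i/∂g_i = α_i − 1, so firm i contributes w_i if α_i > 1, else 0.
α_i > 1 for i ∈ {1, 2, 4, 5, 6}; NE contributions (14, 16, 0, 17, 5, 16), G = 68.
W^NE = Σw_i − G^NE + (Σα_i)·G^NE = 78 + 5.8·68 = 472.4.
Planner: ∂(Σu_j)/∂g_i = Σα_j − 1 = 5.8 > 0, so everyone contributes w_i; G^SO = 78, W^SO = 78 + 5.8·78 = 530.4.
Deadweight loss = 58.

58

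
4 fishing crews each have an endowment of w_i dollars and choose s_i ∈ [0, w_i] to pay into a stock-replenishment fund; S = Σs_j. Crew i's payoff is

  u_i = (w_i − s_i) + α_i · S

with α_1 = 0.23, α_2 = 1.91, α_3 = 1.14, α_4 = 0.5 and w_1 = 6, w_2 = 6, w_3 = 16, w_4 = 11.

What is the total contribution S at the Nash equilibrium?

∂u_i/∂s_i = α_i − 1, so crew i contributes w_i if α_i > 1, else 0.
α_i > 1 for i ∈ {2, 3}; NE contributions (0, 6, 16, 0), S = 22.

22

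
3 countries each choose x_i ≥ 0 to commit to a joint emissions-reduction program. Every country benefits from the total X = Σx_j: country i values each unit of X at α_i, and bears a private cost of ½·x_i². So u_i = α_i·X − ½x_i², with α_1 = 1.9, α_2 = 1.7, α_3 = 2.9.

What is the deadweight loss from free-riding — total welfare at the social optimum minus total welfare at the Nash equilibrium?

28.58

Country i's FOC: ∂u_i/∂x_i = α_i − x_i = 0, so x_i* = α_i.
NE contributions = (1.9, 1.7, 2.9); X = 6.5.
W^NE = (Σα)·X − ½Σα_i² = 6.5² − ½·14.91 = 34.795.
Planner sets x_i = Σα_j = 6.5 for every i, so X^SO = 3·6.5 = 19.5.
W^SO = (Σα)·X^SO − ½·3·(Σα)² = (3/2)·6.5² = 63.375.
Deadweight loss = W^SO − W^NE = 28.58.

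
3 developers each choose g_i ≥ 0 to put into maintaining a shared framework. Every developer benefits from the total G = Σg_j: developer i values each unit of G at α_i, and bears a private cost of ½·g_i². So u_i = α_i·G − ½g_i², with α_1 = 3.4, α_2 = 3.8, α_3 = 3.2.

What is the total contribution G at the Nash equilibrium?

10.4

Developer i's FOC: ∂u_i/∂g_i = α_i − g_i = 0, so g_i* = α_i.
NE contributions = (3.4, 3.8, 3.2); G = 10.4.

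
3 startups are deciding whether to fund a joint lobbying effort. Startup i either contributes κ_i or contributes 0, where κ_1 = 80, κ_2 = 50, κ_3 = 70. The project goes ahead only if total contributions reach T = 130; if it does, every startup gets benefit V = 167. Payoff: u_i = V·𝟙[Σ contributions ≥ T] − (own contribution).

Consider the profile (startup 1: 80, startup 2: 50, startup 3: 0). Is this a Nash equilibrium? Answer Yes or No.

Total = 130 ≥ 130: provided.
Startup 1 (pledges 80, payoff 87): dropping to 0 → total 50, payoff 0. No gain.
Startup 2 (pledges 50, payoff 117): dropping to 0 → total 80, payoff 0. No gain.
Startup 3 (pledges 0, payoff 167): pledging 70 → total 200, payoff 97. No gain.

Yes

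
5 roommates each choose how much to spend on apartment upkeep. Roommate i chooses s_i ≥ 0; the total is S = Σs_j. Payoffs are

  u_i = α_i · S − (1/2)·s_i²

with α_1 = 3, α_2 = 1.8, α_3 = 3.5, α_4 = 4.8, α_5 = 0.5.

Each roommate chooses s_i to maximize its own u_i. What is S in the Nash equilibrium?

13.6

Roommate i's FOC: ∂u_i/∂s_i = α_i − s_i = 0, so s_i* = α_i.
NE contributions = (3, 1.8, 3.5, 4.8, 0.5); S = 13.6.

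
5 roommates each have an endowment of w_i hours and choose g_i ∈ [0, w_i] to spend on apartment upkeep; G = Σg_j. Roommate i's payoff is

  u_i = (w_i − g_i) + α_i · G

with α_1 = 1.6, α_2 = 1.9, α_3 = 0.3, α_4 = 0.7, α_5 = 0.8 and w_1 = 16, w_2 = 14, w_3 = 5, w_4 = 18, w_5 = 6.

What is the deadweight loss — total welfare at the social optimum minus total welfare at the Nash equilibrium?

124.7

∂u_i/∂g_i = α_i − 1, so roommate i contributes w_i if α_i > 1, else 0.
α_i > 1 for i ∈ {1, 2}; NE contributions (16, 14, 0, 0, 0), G = 30.
W^NE = Σw_i − G^NE + (Σα_i)·G^NE = 59 + 4.3·30 = 188.
Planner: ∂(Σu_j)/∂g_i = Σα_j − 1 = 4.3 > 0, so everyone contributes w_i; G^SO = 59, W^SO = 59 + 4.3·59 = 312.7.
Deadweight loss = 124.7.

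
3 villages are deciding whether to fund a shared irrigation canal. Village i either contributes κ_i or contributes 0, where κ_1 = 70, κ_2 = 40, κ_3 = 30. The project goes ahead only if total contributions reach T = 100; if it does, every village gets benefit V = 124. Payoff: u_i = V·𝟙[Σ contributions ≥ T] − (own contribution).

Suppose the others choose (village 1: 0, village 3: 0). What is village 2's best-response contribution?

Others' total = 0. Even contributing 40 gives 40 < 100: no benefit either way.
Best response: 0.

0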